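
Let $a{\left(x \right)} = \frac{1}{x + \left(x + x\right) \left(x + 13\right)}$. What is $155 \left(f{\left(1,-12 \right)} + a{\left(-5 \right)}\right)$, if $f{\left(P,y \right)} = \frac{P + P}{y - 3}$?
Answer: $- \frac{1147}{51} \approx -22.49$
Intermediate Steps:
$f{\left(P,y \right)} = \frac{2 P}{-3 + y}$
$a{\left(x \right)} = \frac{1}{x + 2 x \left(13 + x\right)}$
$155 \left(f{\left(1,-12 \right)} + a{\left(-5 \right)}\right) = 155 \left(2 \cdot 1 \frac{1}{-3 - 12} + \frac{1}{\left(-5\right) \left(27 + 2 \left(-5\right)\right)}\right) = 155 \left(2 \cdot 1 \frac{1}{-15} - \frac{1}{5 \left(27 - 10\right)}\right) = 155 \left(2 \cdot 1 \left(- \frac{1}{15}\right) - \frac{1}{5 \cdot 17}\right) = 155 \left(- \frac{2}{15} - \frac{1}{85}\right) = 155 \left(- \frac{37}{255}\right) = - \frac{1147}{51}$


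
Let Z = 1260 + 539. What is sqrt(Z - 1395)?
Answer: 2*sqrt(101) ≈ 20.100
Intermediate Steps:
Z = 1799
sqrt(Z - 1395) = sqrt(1799 - 1395) = sqrt(404) = 2*sqrt(101)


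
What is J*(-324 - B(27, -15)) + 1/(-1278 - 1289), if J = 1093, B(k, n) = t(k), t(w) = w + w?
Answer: -1060566319/2567 ≈ -4.1315e+5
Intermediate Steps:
t(w) = 2*w
B(k, n) = 2*k
J*(-324 - B(27, -15)) + 1/(-1278 - 1289) = 1093*(-324 - 2*27) + 1/(-1278 - 1289) = 1093*(-324 - 1*54) + 1/(-2567) = 1093*(-324 - 54) - 1/2567 = 1093*(-378) - 1/2567 = -413154 - 1/2567 = -1060566319/2567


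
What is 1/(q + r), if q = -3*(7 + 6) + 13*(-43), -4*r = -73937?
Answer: 4/71545 ≈ 5.5909e-5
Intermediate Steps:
r = 73937/4 (r = -¼*(-73937) = 73937/4 ≈ 18484.)
q = -598 (q = -3*13 - 559 = -39 - 559 = -598)
1/(q + r) = 1/(-598 + 73937/4) = 1/(71545/4) = 4/71545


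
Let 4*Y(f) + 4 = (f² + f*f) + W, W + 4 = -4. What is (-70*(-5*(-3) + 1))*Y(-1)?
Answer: 2800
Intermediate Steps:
W = -8 (W = -4 - 4 = -8)
Y(f) = -3 + f²/2 (Y(f) = -1 + ((f² + f*f) - 8)/4 = -1 + ((f² + f²) - 8)/4 = -1 + (2*f² - 8)/4 = -1 + (-8 + 2*f²)/4 = -1 + (-2 + f²/2) = -3 + f²/2)
(-70*(-5*(-3) + 1))*Y(-1) = (-70*(-5*(-3) + 1))*(-3 + (½)*(-1)²) = (-70*(15 + 1))*(-3 + (½)*1) = (-70*16)*(-3 + ½) = -1120*(-5/2) = 2800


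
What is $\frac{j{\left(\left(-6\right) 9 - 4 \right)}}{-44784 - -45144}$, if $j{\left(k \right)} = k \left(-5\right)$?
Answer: $\frac{29}{36} \approx 0.80556$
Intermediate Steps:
$j{\left(k \right)} = - 5 k$
$\frac{j{\left(\left(-6\right) 9 - 4 \right)}}{-44784 - -45144} = \frac{\left(-5\right) \left(\left(-6\right) 9 - 4\right)}{-44784 - -45144} = \frac{\left(-5\right) \left(-54 - 4\right)}{-44784 + 45144} = \frac{\left(-5\right) \left(-58\right)}{360} = 290 \cdot \frac{1}{360} = \frac{29}{36}$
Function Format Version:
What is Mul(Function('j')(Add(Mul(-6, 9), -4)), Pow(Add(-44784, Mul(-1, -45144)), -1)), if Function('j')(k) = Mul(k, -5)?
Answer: Rational(29, 36) ≈ 0.80556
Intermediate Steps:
Function('j')(k) = Mul(-5, k)
Mul(Function('j')(Add(Mul(-6, 9), -4)), Pow(Add(-44784, Mul(-1, -45144)), -1)) = Mul(Mul(-5, Add(Mul(-6, 9), -4)), Pow(Add(-44784, Mul(-1, -45144)), -1)) = Mul(Mul(-5, Add(-54, -4)), Pow(Add(-44784, 45144), -1)) = Mul(Mul(-5, -58), Pow(360, -1)) = Mul(290, Rational(1, 360)) = Rational(29, 36)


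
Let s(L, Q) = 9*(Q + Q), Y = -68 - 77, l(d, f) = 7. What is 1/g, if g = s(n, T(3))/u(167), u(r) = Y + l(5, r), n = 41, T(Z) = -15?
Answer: 23/45 ≈ 0.51111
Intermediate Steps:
Y = -145
s(L, Q) = 18*Q (s(L, Q) = 9*(2*Q) = 18*Q)
u(r) = -138 (u(r) = -145 + 7 = -138)
g = 45/23 (g = (18*(-15))/(-138) = -270*(-1/138) = 45/23 ≈ 1.9565)
1/g = 1/(45/23) = 23/45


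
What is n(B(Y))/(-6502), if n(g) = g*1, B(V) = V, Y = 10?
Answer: -5/3251 ≈ -0.0015380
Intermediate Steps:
n(g) = g
n(B(Y))/(-6502) = 10/(-6502) = 10*(-1/6502) = -5/3251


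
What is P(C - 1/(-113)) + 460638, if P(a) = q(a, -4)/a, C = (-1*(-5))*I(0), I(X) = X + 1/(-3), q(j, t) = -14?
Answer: 129441651/281 ≈ 4.6065e+5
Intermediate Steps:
I(X) = -⅓ + X (I(X) = X - ⅓ = -⅓ + X)
C = -5/3 (C = (-1*(-5))*(-⅓ + 0) = 5*(-⅓) = -5/3 ≈ -1.6667)
P(a) = -14/a
P(C - 1/(-113)) + 460638 = -14/(-5/3 - 1/(-113)) + 460638 = -14/(-5/3 - 1*(-1/113)) + 460638 = -14/(-5/3 + 1/113) + 460638 = -14/(-562/339) + 460638 = -14*(-339/562) + 460638 = 2373/281 + 460638 = 129441651/281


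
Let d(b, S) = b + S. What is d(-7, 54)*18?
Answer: 846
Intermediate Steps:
d(b, S) = S + b
d(-7, 54)*18 = (54 - 7)*18 = 47*18 = 846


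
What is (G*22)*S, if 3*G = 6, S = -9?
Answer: -396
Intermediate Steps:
G = 2 (G = (1/3)*6 = 2)
(G*22)*S = (2*22)*(-9) = 44*(-9) = -396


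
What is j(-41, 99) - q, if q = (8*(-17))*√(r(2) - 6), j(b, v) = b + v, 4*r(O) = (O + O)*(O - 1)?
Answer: 58 + 136*I*√5 ≈ 58.0 + 304.11*I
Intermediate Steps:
r(O) = O*(-1 + O)/2 (r(O) = ((O + O)*(O - 1))/4 = ((2*O)*(-1 + O))/4 = (2*O*(-1 + O))/4 = O*(-1 + O)/2)
q = -136*I*√5 (q = (8*(-17))*√((½)*2*(-1 + 2) - 6) = -136*√((½)*2*1 - 6) = -136*√(1 - 6) = -136*I*√5 ≈ -304.11*I)
j(-41, 99) - q = (-41 + 99) - (-136)*I*√5 = 58 + 136*I*√5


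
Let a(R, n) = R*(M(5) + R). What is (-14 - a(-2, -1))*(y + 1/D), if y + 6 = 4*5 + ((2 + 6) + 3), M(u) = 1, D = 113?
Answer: -45216/113 ≈ -400.14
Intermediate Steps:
a(R, n) = R*(1 + R)
y = 25 (y = -6 + (4*5 + ((2 + 6) + 3)) = -6 + (20 + (8 + 3)) = -6 + (20 + 11) = -6 + 31 = 25)
(-14 - a(-2, -1))*(y + 1/D) = (-14 - (-2)*(1 - 2))*(25 + 1/113) = (-14 - (-2)*(-1))*(25 + 1/113) = (-14 - 1*2)*(2826/113) = (-14 - 2)*(2826/113) = -16*2826/113 = -45216/113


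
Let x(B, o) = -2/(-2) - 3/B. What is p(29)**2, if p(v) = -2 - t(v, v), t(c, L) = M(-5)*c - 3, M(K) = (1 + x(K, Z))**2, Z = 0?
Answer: 23775376/625 ≈ 38041.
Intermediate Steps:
x(B, o) = 1 - 3/B (x(B, o) = -2*(-1/2) - 3/B = 1 - 3/B)
M(K) = (1 + (-3 + K)/K)**2
t(c, L) = -3 + 169*c/25 (t(c, L) = ((-3 + 2*(-5))**2/(-5)**2)*c - 3 = ((-3 - 10)**2/25)*c - 3 = ((1/25)*(-13)**2)*c - 3 = ((1/25)*169)*c - 3 = 169*c/25 - 3 = -3 + 169*c/25)
p(v) = 1 - 169*v/25 (p(v) = -2 - (-3 + 169*v/25) = -2 + (3 - 169*v/25) = 1 - 169*v/25)
p(29)**2 = (1 - 169/25*29)**2 = (1 - 4901/25)**2 = (-4876/25)**2 = 23775376/625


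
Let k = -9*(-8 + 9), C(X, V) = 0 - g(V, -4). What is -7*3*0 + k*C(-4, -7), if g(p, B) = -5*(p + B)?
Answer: 495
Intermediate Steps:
g(p, B) = -5*B - 5*p (g(p, B) = -5*(B + p) = -5*B - 5*p)
C(X, V) = -20 + 5*V (C(X, V) = 0 - (-5*(-4) - 5*V) = 0 - (20 - 5*V) = 0 + (-20 + 5*V) = -20 + 5*V)
k = -9 (k = -9*1 = -9)
-7*3*0 + k*C(-4, -7) = -7*3*0 - 9*(-20 + 5*(-7)) = -21*0 - 9*(-20 - 35) = 0 - 9*(-55) = 0 + 495 = 495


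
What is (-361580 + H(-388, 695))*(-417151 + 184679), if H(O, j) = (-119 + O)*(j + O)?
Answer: 120241260088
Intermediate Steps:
H(O, j) = (-119 + O)*(O + j)
(-361580 + H(-388, 695))*(-417151 + 184679) = (-361580 + ((-388)² - 119*(-388) - 119*695 - 388*695))*(-417151 + 184679) = (-361580 + (150544 + 46172 - 82705 - 269660))*(-232472) = (-361580 - 155649)*(-232472) = -517229*(-232472) = 120241260088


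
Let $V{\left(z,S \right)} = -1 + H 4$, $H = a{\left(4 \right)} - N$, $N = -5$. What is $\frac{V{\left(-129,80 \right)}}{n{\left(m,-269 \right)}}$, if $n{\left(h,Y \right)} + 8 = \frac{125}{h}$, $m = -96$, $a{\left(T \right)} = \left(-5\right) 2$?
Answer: $\frac{2016}{893} \approx 2.2576$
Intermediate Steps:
$a{\left(T \right)} = -10$
$H = -5$ ($H = -10 - -5 = -10 + 5 = -5$)
$V{\left(z,S \right)} = -21$ ($V{\left(z,S \right)} = -1 - 20 = -21$)
$n{\left(h,Y \right)} = -8 + \frac{125}{h}$
$\frac{V{\left(-129,80 \right)}}{n{\left(m,-269 \right)}} = - \frac{21}{-8 + \frac{125}{-96}} = - \frac{21}{-8 + 125 \left(- \frac{1}{96}\right)} = - \frac{21}{-8 - \frac{125}{96}} = - \frac{21}{- \frac{893}{96}} = \left(-21\right) \left(- \frac{96}{893}\right) = \frac{2016}{893}$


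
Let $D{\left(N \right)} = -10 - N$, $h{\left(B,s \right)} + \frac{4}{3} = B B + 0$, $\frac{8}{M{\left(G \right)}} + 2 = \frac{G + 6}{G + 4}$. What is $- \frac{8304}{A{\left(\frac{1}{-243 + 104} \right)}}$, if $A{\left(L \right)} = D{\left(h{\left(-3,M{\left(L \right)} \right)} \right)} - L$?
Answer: $\frac{865692}{1841} \approx 470.23$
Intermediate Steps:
$M{\left(G \right)} = \frac{8}{-2 + \frac{6 + G}{4 + G}}$ ($M{\left(G \right)} = \frac{8}{-2 + \frac{G + 6}{G + 4}} = \frac{8}{-2 + \frac{6 + G}{4 + G}}$)
$h{\left(B,s \right)} = - \frac{4}{3} + B^{2}$ ($h{\left(B,s \right)} = - \frac{4}{3} + \left(B B + 0\right) = - \frac{4}{3} + \left(B^{2} + 0\right) = - \frac{4}{3} + B^{2}$)
$A{\left(L \right)} = - \frac{53}{3} - L$ ($A{\left(L \right)} = \left(-10 - \left(- \frac{4}{3} + \left(-3\right)^{2}\right)\right) - L = \left(-10 - \left(- \frac{4}{3} + 9\right)\right) - L = \left(-10 - \frac{23}{3}\right) - L = - \frac{53}{3} - L$)
$- \frac{8304}{A{\left(\frac{1}{-243 + 104} \right)}} = - \frac{8304}{- \frac{53}{3} - \frac{1}{-243 + 104}} = - \frac{8304}{- \frac{53}{3} - \frac{1}{-139}} = - \frac{8304}{- \frac{53}{3} - - \frac{1}{139}} = - \frac{8304}{- \frac{53}{3} + \frac{1}{139}} = - \frac{8304}{- \frac{7364}{417}} = \left(-8304\right) \left(- \frac{417}{7364}\right) = \frac{865692}{1841}$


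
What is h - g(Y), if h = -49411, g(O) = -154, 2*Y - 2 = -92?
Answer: -49257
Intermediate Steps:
Y = -45 (Y = 1 + (½)*(-92) = 1 - 46 = -45)
h - g(Y) = -49411 - 1*(-154) = -49411 + 154 = -49257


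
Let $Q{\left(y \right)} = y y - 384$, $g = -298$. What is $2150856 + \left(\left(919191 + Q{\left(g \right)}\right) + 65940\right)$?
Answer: $3224407$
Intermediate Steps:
$Q{\left(y \right)} = -384 + y^{2}$ ($Q{\left(y \right)} = y^{2} - 384 = -384 + y^{2}$)
$2150856 + \left(\left(919191 + Q{\left(g \right)}\right) + 65940\right) = 2150856 + \left(\left(919191 - \left(384 - \left(-298\right)^{2}\right)\right) + 65940\right) = 2150856 + \left(\left(919191 + \left(-384 + 88804\right)\right) + 65940\right) = 2150856 + \left(\left(919191 + 88420\right) + 65940\right) = 2150856 + \left(1007611 + 65940\right) = 2150856 + 1073551 = 3224407$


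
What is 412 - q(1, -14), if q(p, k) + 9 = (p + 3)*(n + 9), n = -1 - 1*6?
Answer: 413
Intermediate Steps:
n = -7 (n = -1 - 6 = -7)
q(p, k) = -3 + 2*p (q(p, k) = -9 + (p + 3)*(-7 + 9) = -9 + (3 + p)*2 = -9 + (6 + 2*p) = -3 + 2*p)
412 - q(1, -14) = 412 - (-3 + 2*1) = 412 - (-3 + 2) = 412 - 1*(-1) = 412 + 1 = 413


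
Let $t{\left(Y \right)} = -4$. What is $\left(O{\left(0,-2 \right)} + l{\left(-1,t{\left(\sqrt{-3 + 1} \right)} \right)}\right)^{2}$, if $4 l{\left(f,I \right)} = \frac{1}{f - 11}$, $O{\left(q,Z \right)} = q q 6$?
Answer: $\frac{1}{2304} \approx 0.00043403$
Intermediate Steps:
$O{\left(q,Z \right)} = 6 q^{2}$ ($O{\left(q,Z \right)} = q^{2} \cdot 6 = 6 q^{2}$)
$l{\left(f,I \right)} = \frac{1}{4 \left(-11 + f\right)}$ ($l{\left(f,I \right)} = \frac{1}{4 \left(f - 11\right)} = \frac{1}{4 \left(-11 + f\right)}$)
$\left(O{\left(0,-2 \right)} + l{\left(-1,t{\left(\sqrt{-3 + 1} \right)} \right)}\right)^{2} = \left(6 \cdot 0^{2} + \frac{1}{4 \left(-11 - 1\right)}\right)^{2} = \left(6 \cdot 0 + \frac{1}{4 \left(-12\right)}\right)^{2} = \left(0 + \frac{1}{4} \left(- \frac{1}{12}\right)\right)^{2} = \left(0 - \frac{1}{48}\right)^{2} = \left(- \frac{1}{48}\right)^{2} = \frac{1}{2304}$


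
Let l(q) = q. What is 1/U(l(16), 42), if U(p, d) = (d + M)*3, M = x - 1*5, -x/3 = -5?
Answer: 1/156 ≈ 0.0064103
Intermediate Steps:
x = 15 (x = -3*(-5) = 15)
M = 10 (M = 15 - 1*5 = 15 - 5 = 10)
U(p, d) = 30 + 3*d (U(p, d) = (d + 10)*3 = (10 + d)*3 = 30 + 3*d)
1/U(l(16), 42) = 1/(30 + 3*42) = 1/(30 + 126) = 1/156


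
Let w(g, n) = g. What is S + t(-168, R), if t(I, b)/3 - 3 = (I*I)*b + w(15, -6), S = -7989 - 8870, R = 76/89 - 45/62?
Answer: -16433443/2759 ≈ -5956.3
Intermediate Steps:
R = 707/5518 (R = 76*(1/89) - 45*1/62 = 76/89 - 45/62 = 707/5518 ≈ 0.12813)
S = -16859
t(I, b) = 54 + 3*b*I² (t(I, b) = 9 + 3*((I*I)*b + 15) = 9 + 3*(I²*b + 15) = 9 + 3*(b*I² + 15) = 9 + 3*(15 + b*I²) = 9 + (45 + 3*b*I²) = 54 + 3*b*I²)
S + t(-168, R) = -16859 + (54 + 3*(707/5518)*(-168)²) = -16859 + (54 + 3*(707/5518)*28224) = -16859 + (54 + 29931552/2759) = -16859 + 30080538/2759 = -16433443/2759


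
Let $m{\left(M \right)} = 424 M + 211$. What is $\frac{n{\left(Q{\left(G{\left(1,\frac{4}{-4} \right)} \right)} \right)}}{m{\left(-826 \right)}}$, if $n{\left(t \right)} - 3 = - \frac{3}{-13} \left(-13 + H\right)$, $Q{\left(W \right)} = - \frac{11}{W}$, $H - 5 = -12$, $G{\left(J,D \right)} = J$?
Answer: $\frac{7}{1516723} \approx 4.6152 \cdot 10^{-6}$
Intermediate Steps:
$H = -7$ ($H = 5 - 12 = -7$)
$m{\left(M \right)} = 211 + 424 M$
$n{\left(t \right)} = - \frac{21}{13}$ ($n{\left(t \right)} = 3 + - \frac{3}{-13} \left(-13 - 7\right) = 3 + \left(-3\right) \left(- \frac{1}{13}\right) \left(-20\right) = 3 + \frac{3}{13} \left(-20\right) = 3 - \frac{60}{13} = - \frac{21}{13}$)
$\frac{n{\left(Q{\left(G{\left(1,\frac{4}{-4} \right)} \right)} \right)}}{m{\left(-826 \right)}} = - \frac{21}{13 \left(211 + 424 \left(-826\right)\right)} = - \frac{21}{13 \left(211 - 350224\right)} = - \frac{21}{13 \left(-350013\right)} = \left(- \frac{21}{13}\right) \left(- \frac{1}{350013}\right) = \frac{7}{1516723}$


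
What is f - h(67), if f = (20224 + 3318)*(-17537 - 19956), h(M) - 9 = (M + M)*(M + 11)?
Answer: -882670667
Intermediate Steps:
h(M) = 9 + 2*M*(11 + M) (h(M) = 9 + (M + M)*(M + 11) = 9 + (2*M)*(11 + M) = 9 + 2*M*(11 + M))
f = -882660206 (f = 23542*(-37493) = -882660206)
f - h(67) = -882660206 - (9 + 2*67² + 22*67) = -882660206 - (9 + 2*4489 + 1474) = -882660206 - (9 + 8978 + 1474) = -882660206 - 1*10461 = -882660206 - 10461 = -882670667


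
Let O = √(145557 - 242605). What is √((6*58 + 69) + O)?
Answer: √(417 + 2*I*√24262) ≈ 21.651 + 7.1943*I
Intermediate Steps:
O = 2*I*√24262 (O = √(-97048) = 2*I*√24262 ≈ 311.53*I)
√((6*58 + 69) + O) = √((6*58 + 69) + 2*I*√24262) = √((348 + 69) + 2*I*√24262) = √(417 + 2*I*√24262)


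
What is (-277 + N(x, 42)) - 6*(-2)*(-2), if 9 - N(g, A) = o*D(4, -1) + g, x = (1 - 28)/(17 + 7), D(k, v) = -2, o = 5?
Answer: -2247/8 ≈ -280.88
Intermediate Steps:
x = -9/8 (x = -27/24 = -27*1/24 = -9/8 ≈ -1.1250)
N(g, A) = 19 - g (N(g, A) = 9 - (5*(-2) + g) = 9 - (-10 + g) = 9 + (10 - g) = 19 - g)
(-277 + N(x, 42)) - 6*(-2)*(-2) = (-277 + (19 - 1*(-9/8))) - 6*(-2)*(-2) = (-277 + (19 + 9/8)) + 12*(-2) = (-277 + 161/8) - 24 = -2055/8 - 24 = -2247/8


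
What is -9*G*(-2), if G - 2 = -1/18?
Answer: 35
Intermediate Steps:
G = 35/18 (G = 2 - 1/18 = 35/18 ≈ 1.9444)
-9*G*(-2) = -9*35/18*(-2) = -35/2*(-2) = 35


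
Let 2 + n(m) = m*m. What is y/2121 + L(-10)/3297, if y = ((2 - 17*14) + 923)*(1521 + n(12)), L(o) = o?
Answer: 179368507/332997 ≈ 538.65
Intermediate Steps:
n(m) = -2 + m**2 (n(m) = -2 + m*m = -2 + m**2)
y = 1142481 (y = ((2 - 17*14) + 923)*(1521 + (-2 + 12**2)) = ((2 - 238) + 923)*(1521 + (-2 + 144)) = (-236 + 923)*(1521 + 142) = 687*1663 = 1142481)
y/2121 + L(-10)/3297 = 1142481/2121 - 10/3297 = 1142481*(1/2121) - 10*1/3297 = 380827/707 - 10/3297 = 179368507/332997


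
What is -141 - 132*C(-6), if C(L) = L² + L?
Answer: -4101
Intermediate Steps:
C(L) = L + L²
-141 - 132*C(-6) = -141 - (-792)*(1 - 6) = -141 - (-792)*(-5) = -141 - 132*30 = -141 - 3960 = -4101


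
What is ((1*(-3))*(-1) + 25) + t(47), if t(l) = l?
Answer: 75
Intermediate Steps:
((1*(-3))*(-1) + 25) + t(47) = ((1*(-3))*(-1) + 25) + 47 = (-3*(-1) + 25) + 47 = (3 + 25) + 47 = 28 + 47 = 75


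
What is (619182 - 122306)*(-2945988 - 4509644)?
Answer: -3704524605632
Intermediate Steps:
(619182 - 122306)*(-2945988 - 4509644) = 496876*(-7455632) = -3704524605632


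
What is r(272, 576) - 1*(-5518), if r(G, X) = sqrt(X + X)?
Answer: 5518 + 24*sqrt(2) ≈ 5551.9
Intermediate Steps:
r(G, X) = sqrt(2)*sqrt(X) (r(G, X) = sqrt(2*X) = sqrt(2)*sqrt(X))
r(272, 576) - 1*(-5518) = sqrt(2)*sqrt(576) - 1*(-5518) = sqrt(2)*24 + 5518 = 24*sqrt(2) + 5518 = 5518 + 24*sqrt(2)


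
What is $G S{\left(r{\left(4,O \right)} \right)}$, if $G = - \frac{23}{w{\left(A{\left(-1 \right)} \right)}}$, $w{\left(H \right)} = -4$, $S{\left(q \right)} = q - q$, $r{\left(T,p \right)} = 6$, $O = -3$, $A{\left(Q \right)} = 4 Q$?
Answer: $0$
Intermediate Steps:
$S{\left(q \right)} = 0$
$G = \frac{23}{4}$ ($G = - \frac{23}{-4} = \left(-23\right) \left(- \frac{1}{4}\right) = \frac{23}{4} \approx 5.75$)
$G S{\left(r{\left(4,O \right)} \right)} = \frac{23}{4} \cdot 0 = 0$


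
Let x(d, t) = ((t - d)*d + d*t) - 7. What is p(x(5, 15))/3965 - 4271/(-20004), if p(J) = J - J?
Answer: 4271/20004 ≈ 0.21351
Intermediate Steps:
x(d, t) = -7 + d*t + d*(t - d) (x(d, t) = (d*(t - d) + d*t) - 7 = (d*t + d*(t - d)) - 7 = -7 + d*t + d*(t - d))
p(J) = 0
p(x(5, 15))/3965 - 4271/(-20004) = 0/3965 - 4271/(-20004) = 0*(1/3965) - 4271*(-1/20004) = 0 + 4271/20004 = 4271/20004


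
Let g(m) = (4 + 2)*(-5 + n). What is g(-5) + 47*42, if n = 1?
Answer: 1950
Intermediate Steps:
g(m) = -24 (g(m) = (4 + 2)*(-5 + 1) = 6*(-4) = -24)
g(-5) + 47*42 = -24 + 47*42 = -24 + 1974 = 1950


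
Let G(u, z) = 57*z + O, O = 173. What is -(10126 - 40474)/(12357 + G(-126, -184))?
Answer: 15174/1021 ≈ 14.862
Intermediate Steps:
G(u, z) = 173 + 57*z (G(u, z) = 57*z + 173 = 173 + 57*z)
-(10126 - 40474)/(12357 + G(-126, -184)) = -(10126 - 40474)/(12357 + (173 + 57*(-184))) = -(-30348)/(12357 + (173 - 10488)) = -(-30348)/(12357 - 10315) = -(-30348)/2042 = -1*(-15174/1021) = 15174/1021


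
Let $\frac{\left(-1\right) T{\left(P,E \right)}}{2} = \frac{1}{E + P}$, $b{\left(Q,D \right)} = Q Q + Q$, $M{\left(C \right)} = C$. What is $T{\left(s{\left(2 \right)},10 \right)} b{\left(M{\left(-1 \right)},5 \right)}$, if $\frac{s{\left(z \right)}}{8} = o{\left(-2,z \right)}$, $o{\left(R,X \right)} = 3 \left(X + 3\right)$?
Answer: $0$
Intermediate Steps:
$o{\left(R,X \right)} = 9 + 3 X$ ($o{\left(R,X \right)} = 3 \left(3 + X\right) = 9 + 3 X$)
$b{\left(Q,D \right)} = Q + Q^{2}$ ($b{\left(Q,D \right)} = Q^{2} + Q = Q + Q^{2}$)
$s{\left(z \right)} = 72 + 24 z$ ($s{\left(z \right)} = 8 \left(9 + 3 z\right) = 72 + 24 z$)
$T{\left(P,E \right)} = - \frac{2}{E + P}$
$T{\left(s{\left(2 \right)},10 \right)} b{\left(M{\left(-1 \right)},5 \right)} = - \frac{2}{10 + \left(72 + 24 \cdot 2\right)} \left(- (1 - 1)\right) = - \frac{2}{10 + \left(72 + 48\right)} \left(\left(-1\right) 0\right) = - \frac{2}{10 + 120} \cdot 0 = - \frac{2}{130} \cdot 0 = \left(-2\right) \frac{1}{130} \cdot 0 = \left(- \frac{1}{65}\right) 0 = 0$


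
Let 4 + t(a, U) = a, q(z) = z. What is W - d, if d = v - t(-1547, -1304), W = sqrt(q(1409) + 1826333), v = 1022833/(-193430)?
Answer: -12999439/8410 + sqrt(1827742) ≈ -193.77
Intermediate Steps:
v = -44471/8410 (v = 1022833*(-1/193430) = -44471/8410 ≈ -5.2879)
t(a, U) = -4 + a
W = sqrt(1827742) (W = sqrt(1409 + 1826333) = sqrt(1827742) ≈ 1351.9)
d = 12999439/8410 (d = -44471/8410 - (-4 - 1547) = -44471/8410 - 1*(-1551) = -44471/8410 + 1551 = 12999439/8410 ≈ 1545.7)
W - d = sqrt(1827742) - 1*12999439/8410 = sqrt(1827742) - 12999439/8410 = -12999439/8410 + sqrt(1827742)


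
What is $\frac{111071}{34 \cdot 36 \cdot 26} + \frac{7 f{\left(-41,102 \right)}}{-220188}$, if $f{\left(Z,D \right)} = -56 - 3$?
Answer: $\frac{34561645}{9897264} \approx 3.492$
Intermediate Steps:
$f{\left(Z,D \right)} = -59$ ($f{\left(Z,D \right)} = -56 - 3 = -59$)
$\frac{111071}{34 \cdot 36 \cdot 26} + \frac{7 f{\left(-41,102 \right)}}{-220188} = \frac{111071}{34 \cdot 36 \cdot 26} + \frac{7 \left(-59\right)}{-220188} = \frac{111071}{1224 \cdot 26} - - \frac{7}{3732} = \frac{111071}{31824} + \frac{7}{3732} = \frac{34561645}{9897264}$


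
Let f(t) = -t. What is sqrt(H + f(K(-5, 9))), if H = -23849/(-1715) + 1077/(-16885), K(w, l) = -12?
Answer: sqrt(361018961710)/118195 ≈ 5.0835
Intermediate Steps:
H = 11452666/827365 (H = -23849*(-1/1715) + 1077*(-1/16885) = 3407/245 - 1077/16885 = 11452666/827365 ≈ 13.842)
sqrt(H + f(K(-5, 9))) = sqrt(11452666/827365 - 1*(-12)) = sqrt(11452666/827365 + 12) = sqrt(21381046/827365) = sqrt(361018961710)/118195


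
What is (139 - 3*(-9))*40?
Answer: 6640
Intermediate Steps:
(139 - 3*(-9))*40 = (139 + 27)*40 = 166*40 = 6640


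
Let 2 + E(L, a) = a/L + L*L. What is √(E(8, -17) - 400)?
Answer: I*√5442/4 ≈ 18.442*I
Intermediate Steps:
E(L, a) = -2 + L² + a/L (E(L, a) = -2 + (a/L + L*L) = -2 + (a/L + L²) = -2 + (L² + a/L) = -2 + L² + a/L)
√(E(8, -17) - 400) = √((-2 + 8² - 17/8) - 400) = √((-2 + 64 - 17*⅛) - 400) = √((-2 + 64 - 17/8) - 400) = √(479/8 - 400) = √(-2721/8) = I*√5442/4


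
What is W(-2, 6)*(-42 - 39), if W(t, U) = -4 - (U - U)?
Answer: 324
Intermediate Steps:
W(t, U) = -4 (W(t, U) = -4 - 1*0 = -4 + 0 = -4)
W(-2, 6)*(-42 - 39) = -4*(-42 - 39) = -4*(-81) = 324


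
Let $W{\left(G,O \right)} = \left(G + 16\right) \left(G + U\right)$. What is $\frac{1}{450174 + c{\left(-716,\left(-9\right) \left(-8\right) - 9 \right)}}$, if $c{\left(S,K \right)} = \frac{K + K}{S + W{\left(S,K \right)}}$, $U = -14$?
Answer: $\frac{255142}{114858294771} \approx 2.2214 \cdot 10^{-6}$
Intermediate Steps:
$W{\left(G,O \right)} = \left(-14 + G\right) \left(16 + G\right)$ ($W{\left(G,O \right)} = \left(G + 16\right) \left(G - 14\right) = \left(16 + G\right) \left(-14 + G\right) = \left(-14 + G\right) \left(16 + G\right)$)
$c{\left(S,K \right)} = \frac{2 K}{-224 + S^{2} + 3 S}$ ($c{\left(S,K \right)} = \frac{K + K}{S + \left(-224 + S^{2} + 2 S\right)} = \frac{2 K}{-224 + S^{2} + 3 S}$)
$\frac{1}{450174 + c{\left(-716,\left(-9\right) \left(-8\right) - 9 \right)}} = \frac{1}{450174 + \frac{2 \left(\left(-9\right) \left(-8\right) - 9\right)}{-224 + \left(-716\right)^{2} + 3 \left(-716\right)}} = \frac{1}{450174 + \frac{2 \left(72 - 9\right)}{-224 + 512656 - 2148}} = \frac{1}{450174 + 2 \cdot 63 \cdot \frac{1}{510284}} = \frac{1}{450174 + \frac{63}{255142}} = \frac{1}{\frac{114858294771}{255142}} = \frac{255142}{114858294771}$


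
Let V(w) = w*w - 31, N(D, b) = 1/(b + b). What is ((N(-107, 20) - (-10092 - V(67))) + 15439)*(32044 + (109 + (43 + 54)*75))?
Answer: 11824072777/10 ≈ 1.1824e+9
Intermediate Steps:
N(D, b) = 1/(2*b)
V(w) = -31 + w² (V(w) = w² - 31 = -31 + w²)
((N(-107, 20) - (-10092 - V(67))) + 15439)*(32044 + (109 + (43 + 54)*75)) = (((½)/20 - (-10092 - (-31 + 67²))) + 15439)*(32044 + (109 + (43 + 54)*75)) = (((½)*(1/20) - (-10092 - (-31 + 4489))) + 15439)*(32044 + (109 + 97*75)) = ((1/40 - (-10092 - 1*4458)) + 15439)*(32044 + (109 + 7275)) = ((1/40 - (-10092 - 4458)) + 15439)*(32044 + 7384) = ((1/40 - 1*(-14550)) + 15439)*39428 = ((1/40 + 14550) + 15439)*39428 = (582001/40 + 15439)*39428 = (1199561/40)*39428 = 11824072777/10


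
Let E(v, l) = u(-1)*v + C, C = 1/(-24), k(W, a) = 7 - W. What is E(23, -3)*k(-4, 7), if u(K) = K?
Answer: -6083/24 ≈ -253.46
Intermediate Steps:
C = -1/24 ≈ -0.041667
E(v, l) = -1/24 - v (E(v, l) = -v - 1/24 = -1/24 - v)
E(23, -3)*k(-4, 7) = (-1/24 - 1*23)*(7 - 1*(-4)) = (-1/24 - 23)*(7 + 4) = -553/24*11 = -6083/24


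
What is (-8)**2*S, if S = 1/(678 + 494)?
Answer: 16/293 ≈ 0.054608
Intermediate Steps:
S = 1/1172 ≈ 0.00085324
(-8)**2*S = (-8)**2*(1/1172) = 64*(1/1172) = 16/293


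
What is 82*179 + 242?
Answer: 14920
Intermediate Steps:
82*179 + 242 = 14678 + 242 = 14920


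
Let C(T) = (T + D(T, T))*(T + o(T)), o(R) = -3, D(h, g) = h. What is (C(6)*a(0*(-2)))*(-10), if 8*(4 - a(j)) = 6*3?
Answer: -630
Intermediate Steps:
a(j) = 7/4 (a(j) = 4 - 3*3/4 = 4 - ⅛*18 = 4 - 9/4 = 7/4)
C(T) = 2*T*(-3 + T) (C(T) = (T + T)*(T - 3) = (2*T)*(-3 + T) = 2*T*(-3 + T))
(C(6)*a(0*(-2)))*(-10) = ((2*6*(-3 + 6))*(7/4))*(-10) = ((2*6*3)*(7/4))*(-10) = (36*(7/4))*(-10) = 63*(-10) = -630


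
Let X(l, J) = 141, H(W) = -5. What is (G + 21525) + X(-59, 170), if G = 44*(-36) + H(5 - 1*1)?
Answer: 20077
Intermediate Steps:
G = -1589 (G = 44*(-36) - 5 = -1584 - 5 = -1589)
(G + 21525) + X(-59, 170) = (-1589 + 21525) + 141 = 19936 + 141 = 20077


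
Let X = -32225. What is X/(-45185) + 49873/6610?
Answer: 493303751/59734570 ≈ 8.2583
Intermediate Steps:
X/(-45185) + 49873/6610 = -32225/(-45185) + 49873/6610 = -32225*(-1/45185) + 49873*(1/6610) = 6445/9037 + 49873/6610 = 493303751/59734570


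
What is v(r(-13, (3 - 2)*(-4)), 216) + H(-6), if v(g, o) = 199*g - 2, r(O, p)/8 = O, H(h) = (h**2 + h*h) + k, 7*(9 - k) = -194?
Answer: -144125/7 ≈ -20589.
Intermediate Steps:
k = 257/7 (k = 9 - 1/7*(-194) = 9 + 194/7 = 257/7 ≈ 36.714)
H(h) = 257/7 + 2*h**2 (H(h) = (h**2 + h*h) + 257/7 = (h**2 + h**2) + 257/7 = 2*h**2 + 257/7 = 257/7 + 2*h**2)
r(O, p) = 8*O
v(g, o) = -2 + 199*g
v(r(-13, (3 - 2)*(-4)), 216) + H(-6) = (-2 + 199*(8*(-13))) + (257/7 + 2*(-6)**2) = (-2 + 199*(-104)) + (257/7 + 2*36) = (-2 - 20696) + (257/7 + 72) = -20698 + 761/7 = -144125/7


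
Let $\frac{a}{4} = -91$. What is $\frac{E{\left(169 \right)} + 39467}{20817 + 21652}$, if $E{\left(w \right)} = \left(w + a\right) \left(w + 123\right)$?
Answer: $- \frac{17473}{42469} \approx -0.41143$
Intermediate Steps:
$a = -364$ ($a = 4 \left(-91\right) = -364$)
$E{\left(w \right)} = \left(-364 + w\right) \left(123 + w\right)$ ($E{\left(w \right)} = \left(w - 364\right) \left(w + 123\right) = \left(-364 + w\right) \left(123 + w\right)$)
$\frac{E{\left(169 \right)} + 39467}{20817 + 21652} = \frac{\left(-44772 + 169^{2} - 40729\right) + 39467}{20817 + 21652} = \frac{\left(-44772 + 28561 - 40729\right) + 39467}{42469} = \left(-56940 + 39467\right) \frac{1}{42469} = \left(-17473\right) \frac{1}{42469} = - \frac{17473}{42469}$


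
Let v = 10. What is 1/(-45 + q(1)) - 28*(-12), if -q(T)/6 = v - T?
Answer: 33263/99 ≈ 335.99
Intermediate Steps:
q(T) = -60 + 6*T (q(T) = -6*(10 - T) = -60 + 6*T)
1/(-45 + q(1)) - 28*(-12) = 1/(-45 + (-60 + 6*1)) - 28*(-12) = 1/(-45 + (-60 + 6)) + 336 = 1/(-45 - 54) + 336 = 1/(-99) + 336 = -1/99 + 336 = 33263/99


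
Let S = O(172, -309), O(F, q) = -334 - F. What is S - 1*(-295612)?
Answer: 295106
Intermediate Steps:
S = -506 (S = -334 - 1*172 = -334 - 172 = -506)
S - 1*(-295612) = -506 - 1*(-295612) = -506 + 295612 = 295106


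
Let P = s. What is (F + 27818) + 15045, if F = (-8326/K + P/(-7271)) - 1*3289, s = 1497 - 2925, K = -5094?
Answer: 732914191327/18519237 ≈ 39576.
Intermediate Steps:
s = -1428
P = -1428
F = -60875864204/18519237 (F = (-8326/(-5094) - 1428/(-7271)) - 1*3289 = (-8326*(-1/5094) - 1428*(-1/7271)) - 3289 = (4163/2547 + 1428/7271) - 3289 = 33906289/18519237 - 3289 = -60875864204/18519237 ≈ -3287.2)
(F + 27818) + 15045 = (-60875864204/18519237 + 27818) + 15045 = 454292270662/18519237 + 15045 = 732914191327/18519237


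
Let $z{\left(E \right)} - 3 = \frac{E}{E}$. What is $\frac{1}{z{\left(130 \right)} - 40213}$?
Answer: $- \frac{1}{40209} \approx -2.487 \cdot 10^{-5}$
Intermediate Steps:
$z{\left(E \right)} = 4$ ($z{\left(E \right)} = 3 + \frac{E}{E} = 3 + 1 = 4$)
$\frac{1}{z{\left(130 \right)} - 40213} = \frac{1}{4 - 40213} = \frac{1}{-40209} = - \frac{1}{40209}$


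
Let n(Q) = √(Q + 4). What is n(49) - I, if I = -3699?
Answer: 3699 + √53 ≈ 3706.3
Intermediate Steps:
n(Q) = √(4 + Q)
n(49) - I = √(4 + 49) - 1*(-3699) = √53 + 3699 = 3699 + √53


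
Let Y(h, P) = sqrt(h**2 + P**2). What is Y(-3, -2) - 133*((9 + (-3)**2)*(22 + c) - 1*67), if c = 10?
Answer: -67697 + sqrt(13) ≈ -67693.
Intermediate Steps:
Y(h, P) = sqrt(P**2 + h**2)
Y(-3, -2) - 133*((9 + (-3)**2)*(22 + c) - 1*67) = sqrt((-2)**2 + (-3)**2) - 133*((9 + (-3)**2)*(22 + 10) - 1*67) = sqrt(4 + 9) - 133*((9 + 9)*32 - 67) = sqrt(13) - 133*(18*32 - 67) = sqrt(13) - 133*(576 - 67) = sqrt(13) - 133*509 = sqrt(13) - 67697 = -67697 + sqrt(13)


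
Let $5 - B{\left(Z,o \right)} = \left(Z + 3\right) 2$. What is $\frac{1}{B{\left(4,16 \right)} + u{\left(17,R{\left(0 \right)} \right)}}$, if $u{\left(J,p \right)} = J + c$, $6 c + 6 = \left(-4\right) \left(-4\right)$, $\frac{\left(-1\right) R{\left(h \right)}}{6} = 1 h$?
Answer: $\frac{3}{29} \approx 0.10345$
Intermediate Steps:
$R{\left(h \right)} = - 6 h$ ($R{\left(h \right)} = - 6 \cdot 1 h = - 6 h$)
$c = \frac{5}{3}$ ($c = -1 + \frac{\left(-4\right) \left(-4\right)}{6} = -1 + \frac{1}{6} \cdot 16 = -1 + \frac{8}{3} = \frac{5}{3} \approx 1.6667$)
$B{\left(Z,o \right)} = -1 - 2 Z$ ($B{\left(Z,o \right)} = 5 - \left(Z + 3\right) 2 = 5 - \left(3 + Z\right) 2 = 5 - \left(6 + 2 Z\right) = -1 - 2 Z$)
$u{\left(J,p \right)} = \frac{5}{3} + J$ ($u{\left(J,p \right)} = J + \frac{5}{3} = \frac{5}{3} + J$)
$\frac{1}{B{\left(4,16 \right)} + u{\left(17,R{\left(0 \right)} \right)}} = \frac{1}{\left(-1 - 8\right) + \left(\frac{5}{3} + 17\right)} = \frac{1}{\left(-1 - 8\right) + \frac{56}{3}} = \frac{1}{-9 + \frac{56}{3}} = \frac{1}{\frac{29}{3}} = \frac{3}{29}$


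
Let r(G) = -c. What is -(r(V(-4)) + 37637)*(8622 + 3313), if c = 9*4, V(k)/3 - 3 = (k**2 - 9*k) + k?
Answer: -448767935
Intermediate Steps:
V(k) = 9 - 24*k + 3*k**2 (V(k) = 9 + 3*((k**2 - 9*k) + k) = 9 + 3*(k**2 - 8*k) = 9 + (-24*k + 3*k**2) = 9 - 24*k + 3*k**2)
c = 36
r(G) = -36 (r(G) = -1*36 = -36)
-(r(V(-4)) + 37637)*(8622 + 3313) = -(-36 + 37637)*(8622 + 3313) = -37601*11935 = -1*448767935 = -448767935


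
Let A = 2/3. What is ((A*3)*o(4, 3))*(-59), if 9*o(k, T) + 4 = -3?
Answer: 826/9 ≈ 91.778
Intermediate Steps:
A = ⅔ (A = 2*(⅓) = ⅔ ≈ 0.66667)
o(k, T) = -7/9 (o(k, T) = -4/9 + (⅑)*(-3) = -4/9 - ⅓ = -7/9)
((A*3)*o(4, 3))*(-59) = (((⅔)*3)*(-7/9))*(-59) = (2*(-7/9))*(-59) = -14/9*(-59) = 826/9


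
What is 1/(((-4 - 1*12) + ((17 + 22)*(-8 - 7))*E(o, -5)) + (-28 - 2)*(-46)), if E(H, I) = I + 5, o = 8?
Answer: 1/1364 ≈ 0.00073314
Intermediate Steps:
E(H, I) = 5 + I
1/(((-4 - 1*12) + ((17 + 22)*(-8 - 7))*E(o, -5)) + (-28 - 2)*(-46)) = 1/(((-4 - 1*12) + ((17 + 22)*(-8 - 7))*(5 - 5)) + (-28 - 2)*(-46)) = 1/(((-4 - 12) + (39*(-15))*0) - 30*(-46)) = 1/((-16 - 585*0) + 1380) = 1/((-16 + 0) + 1380) = 1/(-16 + 1380) = 1/1364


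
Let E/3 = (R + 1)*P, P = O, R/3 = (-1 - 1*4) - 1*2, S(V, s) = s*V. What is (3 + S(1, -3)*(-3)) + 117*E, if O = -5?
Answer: 35112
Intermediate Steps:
S(V, s) = V*s
R = -21 (R = 3*((-1 - 1*4) - 1*2) = 3*((-1 - 4) - 2) = 3*(-5 - 2) = 3*(-7) = -21)
P = -5
E = 300 (E = 3*((-21 + 1)*(-5)) = 3*(-20*(-5)) = 3*100 = 300)
(3 + S(1, -3)*(-3)) + 117*E = (3 + (1*(-3))*(-3)) + 117*300 = (3 - 3*(-3)) + 35100 = (3 + 9) + 35100 = 12 + 35100 = 35112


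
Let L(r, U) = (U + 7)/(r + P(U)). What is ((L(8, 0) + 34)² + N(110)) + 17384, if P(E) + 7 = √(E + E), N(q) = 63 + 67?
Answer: 19195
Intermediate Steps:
N(q) = 130
P(E) = -7 + √2*√E (P(E) = -7 + √(E + E) = -7 + √(2*E) = -7 + √2*√E)
L(r, U) = (7 + U)/(-7 + r + √2*√U) (L(r, U) = (U + 7)/(r + (-7 + √2*√U)) = (7 + U)/(-7 + r + √2*√U))
((L(8, 0) + 34)² + N(110)) + 17384 = (((7 + 0)/(-7 + 8 + √2*√0) + 34)² + 130) + 17384 = ((7/(-7 + 8 + √2*0) + 34)² + 130) + 17384 = ((7/(-7 + 8 + 0) + 34)² + 130) + 17384 = ((7/1 + 34)² + 130) + 17384 = ((1*7 + 34)² + 130) + 17384 = ((7 + 34)² + 130) + 17384 = (41² + 130) + 17384 = (1681 + 130) + 17384 = 1811 + 17384 = 19195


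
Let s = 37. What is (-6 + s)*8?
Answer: 248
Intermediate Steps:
(-6 + s)*8 = (-6 + 37)*8 = 31*8 = 248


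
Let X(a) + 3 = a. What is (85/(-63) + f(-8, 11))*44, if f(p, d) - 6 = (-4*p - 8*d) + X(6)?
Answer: -134024/63 ≈ -2127.4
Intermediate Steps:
X(a) = -3 + a
f(p, d) = 9 - 8*d - 4*p (f(p, d) = 6 + ((-4*p - 8*d) + (-3 + 6)) = 6 + ((-8*d - 4*p) + 3) = 6 + (3 - 8*d - 4*p) = 9 - 8*d - 4*p)
(85/(-63) + f(-8, 11))*44 = (85/(-63) + (9 - 8*11 - 4*(-8)))*44 = (85*(-1/63) + (9 - 88 + 32))*44 = (-85/63 - 47)*44 = -3046/63*44 = -134024/63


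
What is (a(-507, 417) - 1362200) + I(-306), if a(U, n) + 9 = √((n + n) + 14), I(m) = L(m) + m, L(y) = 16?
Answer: -1362499 + 4*√53 ≈ -1.3625e+6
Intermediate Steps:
I(m) = 16 + m
a(U, n) = -9 + √(14 + 2*n) (a(U, n) = -9 + √((n + n) + 14) = -9 + √(2*n + 14) = -9 + √(14 + 2*n))
(a(-507, 417) - 1362200) + I(-306) = ((-9 + √(14 + 2*417)) - 1362200) + (16 - 306) = ((-9 + √(14 + 834)) - 1362200) - 290 = ((-9 + √848) - 1362200) - 290 = ((-9 + 4*√53) - 1362200) - 290 = (-1362209 + 4*√53) - 290 = -1362499 + 4*√53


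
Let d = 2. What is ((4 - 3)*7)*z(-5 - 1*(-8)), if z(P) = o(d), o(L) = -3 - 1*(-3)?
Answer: 0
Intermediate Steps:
o(L) = 0 (o(L) = -3 + 3 = 0)
z(P) = 0
((4 - 3)*7)*z(-5 - 1*(-8)) = ((4 - 3)*7)*0 = (1*7)*0 = 7*0 = 0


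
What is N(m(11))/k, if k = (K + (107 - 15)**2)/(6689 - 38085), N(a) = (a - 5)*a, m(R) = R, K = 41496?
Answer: -259017/6245 ≈ -41.476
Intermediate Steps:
N(a) = a*(-5 + a) (N(a) = (-5 + a)*a = a*(-5 + a))
k = -12490/7849 (k = (41496 + (107 - 15)**2)/(6689 - 38085) = (41496 + 92**2)/(-31396) = (41496 + 8464)*(-1/31396) = 49960*(-1/31396) = -12490/7849 ≈ -1.5913)
N(m(11))/k = (11*(-5 + 11))/(-12490/7849) = (11*6)*(-7849/12490) = 66*(-7849/12490) = -259017/6245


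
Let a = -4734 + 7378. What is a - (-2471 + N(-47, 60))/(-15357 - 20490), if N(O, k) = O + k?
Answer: 94777010/35847 ≈ 2643.9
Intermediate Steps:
a = 2644
a - (-2471 + N(-47, 60))/(-15357 - 20490) = 2644 - (-2471 + (-47 + 60))/(-15357 - 20490) = 2644 - (-2471 + 13)/(-35847) = 2644 - (-2458)*(-1)/35847 = 2644 - 1*2458/35847 = 2644 - 2458/35847 = 94777010/35847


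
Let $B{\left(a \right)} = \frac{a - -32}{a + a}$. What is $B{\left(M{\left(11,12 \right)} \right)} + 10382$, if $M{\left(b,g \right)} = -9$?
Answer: $\frac{186853}{18} \approx 10381.0$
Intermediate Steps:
$B{\left(a \right)} = \frac{32 + a}{2 a}$ ($B{\left(a \right)} = \frac{a + 32}{2 a} = \left(32 + a\right) \frac{1}{2 a} = \frac{32 + a}{2 a}$)
$B{\left(M{\left(11,12 \right)} \right)} + 10382 = \frac{32 - 9}{2 \left(-9\right)} + 10382 = \frac{1}{2} \left(- \frac{1}{9}\right) 23 + 10382 = - \frac{23}{18} + 10382 = \frac{186853}{18}$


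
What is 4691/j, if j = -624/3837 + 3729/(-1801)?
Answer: -10805619989/5143999 ≈ -2100.6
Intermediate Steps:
j = -5143999/2303479 (j = -624*1/3837 + 3729*(-1/1801) = -208/1279 - 3729/1801 = -5143999/2303479 ≈ -2.2331)
4691/j = 4691/(-5143999/2303479) = 4691*(-2303479/5143999) = -10805619989/5143999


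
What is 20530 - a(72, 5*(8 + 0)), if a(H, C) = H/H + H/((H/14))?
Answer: 20515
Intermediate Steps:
a(H, C) = 15 (a(H, C) = 1 + H/((H*(1/14))) = 1 + H/((H/14)) = 1 + H*(14/H) = 1 + 14 = 15)
20530 - a(72, 5*(8 + 0)) = 20530 - 1*15 = 20530 - 15 = 20515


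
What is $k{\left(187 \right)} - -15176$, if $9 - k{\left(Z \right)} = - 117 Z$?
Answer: $37064$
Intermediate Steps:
$k{\left(Z \right)} = 9 + 117 Z$ ($k{\left(Z \right)} = 9 - - 117 Z = 9 + 117 Z$)
$k{\left(187 \right)} - -15176 = \left(9 + 117 \cdot 187\right) - -15176 = \left(9 + 21879\right) + 15176 = 21888 + 15176 = 37064$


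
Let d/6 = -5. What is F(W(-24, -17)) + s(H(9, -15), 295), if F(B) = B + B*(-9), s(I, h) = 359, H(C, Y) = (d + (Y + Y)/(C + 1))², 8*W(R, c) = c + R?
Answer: 400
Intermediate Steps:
d = -30 (d = 6*(-5) = -30)
W(R, c) = R/8 + c/8 (W(R, c) = (c + R)/8 = (R + c)/8 = R/8 + c/8)
H(C, Y) = (-30 + 2*Y/(1 + C))² (H(C, Y) = (-30 + (Y + Y)/(C + 1))² = (-30 + (2*Y)/(1 + C))² = (-30 + 2*Y/(1 + C))²)
F(B) = -8*B (F(B) = B - 9*B = -8*B)
F(W(-24, -17)) + s(H(9, -15), 295) = -8*((⅛)*(-24) + (⅛)*(-17)) + 359 = -8*(-3 - 17/8) + 359 = -8*(-41/8) + 359 = 41 + 359 = 400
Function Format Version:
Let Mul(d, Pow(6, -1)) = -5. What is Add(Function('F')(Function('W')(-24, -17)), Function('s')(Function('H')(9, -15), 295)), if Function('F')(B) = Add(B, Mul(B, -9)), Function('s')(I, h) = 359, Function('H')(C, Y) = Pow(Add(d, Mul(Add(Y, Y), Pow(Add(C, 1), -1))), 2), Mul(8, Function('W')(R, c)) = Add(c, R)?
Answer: 400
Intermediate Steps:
d = -30 (d = Mul(6, -5) = -30)
Function('W')(R, c) = Add(Mul(Rational(1, 8), R), Mul(Rational(1, 8), c)) (Function('W')(R, c) = Mul(Rational(1, 8), Add(c, R)) = Mul(Rational(1, 8), Add(R, c)) = Add(Mul(Rational(1, 8), R), Mul(Rational(1, 8), c)))
Function('H')(C, Y) = Pow(Add(-30, Mul(2, Y, Pow(Add(1, C), -1))), 2) (Function('H')(C, Y) = Pow(Add(-30, Mul(Add(Y, Y), Pow(Add(C, 1), -1))), 2) = Pow(Add(-30, Mul(Mul(2, Y), Pow(Add(1, C), -1))), 2) = Pow(Add(-30, Mul(2, Y, Pow(Add(1, C), -1))), 2))
Function('F')(B) = Mul(-8, B) (Function('F')(B) = Add(B, Mul(-9, B)) = Mul(-8, B))
Add(Function('F')(Function('W')(-24, -17)), Function('s')(Function('H')(9, -15), 295)) = Add(Mul(-8, Add(Mul(Rational(1, 8), -24), Mul(Rational(1, 8), -17))), 359) = Add(Mul(-8, Add(-3, Rational(-17, 8))), 359) = Add(Mul(-8, Rational(-41, 8)), 359) = Add(41, 359) = 400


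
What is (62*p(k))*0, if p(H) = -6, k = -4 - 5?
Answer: 0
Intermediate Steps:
k = -9
(62*p(k))*0 = (62*(-6))*0 = -372*0 = 0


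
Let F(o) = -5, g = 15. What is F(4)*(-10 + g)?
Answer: -25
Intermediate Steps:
F(4)*(-10 + g) = -5*(-10 + 15) = -5*5 = -25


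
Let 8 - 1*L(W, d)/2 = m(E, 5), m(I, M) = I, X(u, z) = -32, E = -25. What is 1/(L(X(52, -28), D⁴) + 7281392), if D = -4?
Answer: 1/7281458 ≈ 1.3734e-7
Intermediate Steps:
L(W, d) = 66 (L(W, d) = 16 - 2*(-25) = 16 + 50 = 66)
1/(L(X(52, -28), D⁴) + 7281392) = 1/(66 + 7281392) = 1/7281458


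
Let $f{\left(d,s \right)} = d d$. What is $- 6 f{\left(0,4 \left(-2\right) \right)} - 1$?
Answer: $-1$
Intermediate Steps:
$f{\left(d,s \right)} = d^{2}$
$- 6 f{\left(0,4 \left(-2\right) \right)} - 1 = - 6 \cdot 0^{2} - 1 = \left(-6\right) 0 - 1 = 0 - 1 = -1$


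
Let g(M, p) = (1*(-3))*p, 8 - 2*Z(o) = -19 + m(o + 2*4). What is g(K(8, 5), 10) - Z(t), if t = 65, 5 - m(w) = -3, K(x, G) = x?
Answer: -79/2 ≈ -39.500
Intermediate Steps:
m(w) = 8 (m(w) = 5 - 1*(-3) = 5 + 3 = 8)
Z(o) = 19/2 (Z(o) = 4 - (-19 + 8)/2 = 4 - 1/2*(-11) = 4 + 11/2 = 19/2)
g(M, p) = -3*p
g(K(8, 5), 10) - Z(t) = -3*10 - 1*19/2 = -30 - 19/2 = -79/2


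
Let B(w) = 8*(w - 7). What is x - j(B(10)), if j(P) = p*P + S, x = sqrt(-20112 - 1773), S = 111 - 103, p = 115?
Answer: -2768 + I*sqrt(21885) ≈ -2768.0 + 147.94*I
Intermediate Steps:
B(w) = -56 + 8*w (B(w) = 8*(-7 + w) = -56 + 8*w)
S = 8
x = I*sqrt(21885) (x = sqrt(-21885) = I*sqrt(21885) ≈ 147.94*I)
j(P) = 8 + 115*P (j(P) = 115*P + 8 = 8 + 115*P)
x - j(B(10)) = I*sqrt(21885) - (8 + 115*(-56 + 8*10)) = I*sqrt(21885) - (8 + 115*(-56 + 80)) = I*sqrt(21885) - (8 + 115*24) = I*sqrt(21885) - (8 + 2760) = I*sqrt(21885) - 1*2768 = I*sqrt(21885) - 2768 = -2768 + I*sqrt(21885)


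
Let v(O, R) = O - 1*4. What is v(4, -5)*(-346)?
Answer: 0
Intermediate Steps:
v(O, R) = -4 + O (v(O, R) = O - 4 = -4 + O)
v(4, -5)*(-346) = (-4 + 4)*(-346) = 0*(-346) = 0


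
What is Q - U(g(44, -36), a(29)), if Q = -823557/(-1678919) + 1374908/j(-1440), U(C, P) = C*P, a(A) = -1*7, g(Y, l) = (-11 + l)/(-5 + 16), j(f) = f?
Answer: -594870689353/604410840 ≈ -984.22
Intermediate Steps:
g(Y, l) = -1 + l/11 (g(Y, l) = (-11 + l)/11 = (-11 + l)*(1/11) = -1 + l/11)
a(A) = -7
Q = -576793310593/604410840 (Q = -823557/(-1678919) + 1374908/(-1440) = -823557*(-1/1678919) + 1374908*(-1/1440) = 823557/1678919 - 343727/360 = -576793310593/604410840 ≈ -954.31)
Q - U(g(44, -36), a(29)) = -576793310593/604410840 - (-1 + (1/11)*(-36))*(-7) = -576793310593/604410840 - (-1 - 36/11)*(-7) = -576793310593/604410840 - (-47)*(-7)/11 = -576793310593/604410840 - 1*329/11 = -576793310593/604410840 - 329/11 = -594870689353/604410840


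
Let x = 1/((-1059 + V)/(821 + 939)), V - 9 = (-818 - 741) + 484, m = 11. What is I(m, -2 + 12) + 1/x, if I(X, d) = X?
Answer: 3447/352 ≈ 9.7926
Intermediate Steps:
V = -1066 (V = 9 + ((-818 - 741) + 484) = 9 + (-1559 + 484) = 9 - 1075 = -1066)
x = -352/425 (x = 1/((-1059 - 1066)/(821 + 939)) = 1/(-2125/1760) = 1/(-2125*1/1760) = 1/(-425/352) = -352/425 ≈ -0.82824)
I(m, -2 + 12) + 1/x = 11 + 1/(-352/425) = 11 - 425/352 = 3447/352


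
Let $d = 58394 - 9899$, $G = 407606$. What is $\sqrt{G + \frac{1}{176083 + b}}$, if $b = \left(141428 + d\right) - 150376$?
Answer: $\frac{\sqrt{18952169594437030}}{215630} \approx 638.44$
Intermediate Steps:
$d = 48495$ ($d = 58394 - 9899 = 48495$)
$b = 39547$ ($b = \left(141428 + 48495\right) - 150376 = 189923 - 150376 = 39547$)
$\sqrt{G + \frac{1}{176083 + b}} = \sqrt{407606 + \frac{1}{176083 + 39547}} = \sqrt{407606 + \frac{1}{215630}} = \sqrt{\frac{87892081781}{215630}} = \frac{\sqrt{18952169594437030}}{215630}$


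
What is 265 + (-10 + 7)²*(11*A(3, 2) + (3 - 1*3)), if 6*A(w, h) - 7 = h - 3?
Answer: 364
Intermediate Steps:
A(w, h) = ⅔ + h/6 (A(w, h) = 7/6 + (h - 3)/6 = 7/6 + (-3 + h)/6 = 7/6 + (-½ + h/6) = ⅔ + h/6)
265 + (-10 + 7)²*(11*A(3, 2) + (3 - 1*3)) = 265 + (-10 + 7)²*(11*(⅔ + (⅙)*2) + (3 - 1*3)) = 265 + (-3)²*(11*(⅔ + ⅓) + (3 - 3)) = 265 + 9*(11*1 + 0) = 265 + 9*(11 + 0) = 265 + 9*11 = 265 + 99 = 364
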